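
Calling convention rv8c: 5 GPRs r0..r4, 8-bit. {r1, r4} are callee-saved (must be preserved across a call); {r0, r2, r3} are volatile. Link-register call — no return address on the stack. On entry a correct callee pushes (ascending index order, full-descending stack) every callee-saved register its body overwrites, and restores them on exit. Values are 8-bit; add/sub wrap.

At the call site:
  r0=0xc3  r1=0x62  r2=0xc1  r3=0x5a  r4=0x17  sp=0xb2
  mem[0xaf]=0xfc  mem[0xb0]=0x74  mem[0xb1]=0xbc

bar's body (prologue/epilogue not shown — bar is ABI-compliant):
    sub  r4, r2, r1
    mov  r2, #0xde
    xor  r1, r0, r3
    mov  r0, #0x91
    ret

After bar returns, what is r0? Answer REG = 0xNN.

prologue: push r1 -> mem[0xb1]=0x62, sp=0xb1
prologue: push r4 -> mem[0xb0]=0x17, sp=0xb0
body[0] sub  r4, r2, r1 -> r4=0x5f
body[1] mov  r2, #0xde -> r2=0xde
body[2] xor  r1, r0, r3 -> r1=0x99
body[3] mov  r0, #0x91 -> r0=0x91
epilogue: pop r4=0x17, sp=0xb1
epilogue: pop r1=0x62, sp=0xb2
r0 is caller-saved -> body value

REG = 0x91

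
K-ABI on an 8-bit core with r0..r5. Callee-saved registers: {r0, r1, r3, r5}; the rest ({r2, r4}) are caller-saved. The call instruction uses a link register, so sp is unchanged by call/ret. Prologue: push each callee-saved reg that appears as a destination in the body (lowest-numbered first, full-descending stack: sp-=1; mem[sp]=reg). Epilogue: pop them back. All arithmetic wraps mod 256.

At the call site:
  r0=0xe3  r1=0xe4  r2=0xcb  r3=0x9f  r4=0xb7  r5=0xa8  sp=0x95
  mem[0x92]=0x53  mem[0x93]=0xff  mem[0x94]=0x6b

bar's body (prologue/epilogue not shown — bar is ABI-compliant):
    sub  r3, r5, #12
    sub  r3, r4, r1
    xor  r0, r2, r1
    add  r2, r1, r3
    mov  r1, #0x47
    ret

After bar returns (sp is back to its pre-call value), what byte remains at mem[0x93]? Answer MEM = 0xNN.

MEM = 0xe4

prologue: push r0 -> mem[0x94]=0xe3, sp=0x94
prologue: push r1 -> mem[0x93]=0xe4, sp=0x93
prologue: push r3 -> mem[0x92]=0x9f, sp=0x92
body[0] sub  r3, r5, #12 -> r3=0x9c
body[1] sub  r3, r4, r1 -> r3=0xd3
body[2] xor  r0, r2, r1 -> r0=0x2f
body[3] add  r2, r1, r3 -> r2=0xb7
body[4] mov  r1, #0x47 -> r1=0x47
epilogue: pop r3=0x9f, sp=0x93
epilogue: pop r1=0xe4, sp=0x94
epilogue: pop r0=0xe3, sp=0x95
prologue pushed ['r0', 'r1', 'r3'] at ['0x94', '0x93', '0x92']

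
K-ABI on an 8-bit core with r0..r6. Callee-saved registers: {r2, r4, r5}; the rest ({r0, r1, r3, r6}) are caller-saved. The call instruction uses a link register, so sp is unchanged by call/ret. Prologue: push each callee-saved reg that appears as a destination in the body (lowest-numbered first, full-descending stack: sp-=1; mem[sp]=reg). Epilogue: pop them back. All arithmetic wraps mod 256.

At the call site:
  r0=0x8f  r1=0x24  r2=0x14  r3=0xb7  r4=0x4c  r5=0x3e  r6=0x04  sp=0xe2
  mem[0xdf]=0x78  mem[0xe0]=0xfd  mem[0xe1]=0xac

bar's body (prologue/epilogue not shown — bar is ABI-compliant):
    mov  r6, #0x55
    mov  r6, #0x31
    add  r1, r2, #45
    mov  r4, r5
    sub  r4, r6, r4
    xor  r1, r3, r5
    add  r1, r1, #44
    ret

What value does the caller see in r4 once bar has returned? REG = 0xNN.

prologue: push r4 -> mem[0xe1]=0x4c, sp=0xe1
body[0] mov  r6, #0x55 -> r6=0x55
body[1] mov  r6, #0x31 -> r6=0x31
body[2] add  r1, r2, #45 -> r1=0x41
body[3] mov  r4, r5 -> r4=0x3e
body[4] sub  r4, r6, r4 -> r4=0xf3
body[5] xor  r1, r3, r5 -> r1=0x89
body[6] add  r1, r1, #44 -> r1=0xb5
epilogue: pop r4=0x4c, sp=0xe2
r4 is callee-saved -> restored

REG = 0x4c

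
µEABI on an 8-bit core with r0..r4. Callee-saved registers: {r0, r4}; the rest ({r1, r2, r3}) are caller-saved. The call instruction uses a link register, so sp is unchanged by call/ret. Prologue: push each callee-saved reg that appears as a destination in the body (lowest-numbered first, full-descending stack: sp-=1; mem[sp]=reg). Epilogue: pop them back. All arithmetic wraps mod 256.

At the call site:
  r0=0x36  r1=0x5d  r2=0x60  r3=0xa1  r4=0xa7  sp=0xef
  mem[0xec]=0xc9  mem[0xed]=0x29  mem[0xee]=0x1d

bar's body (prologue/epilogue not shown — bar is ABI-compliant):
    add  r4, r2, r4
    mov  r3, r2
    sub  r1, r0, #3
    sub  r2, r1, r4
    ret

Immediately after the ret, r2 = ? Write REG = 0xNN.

REG = 0x2c

prologue: push r4 -> mem[0xee]=0xa7, sp=0xee
body[0] add  r4, r2, r4 -> r4=0x07
body[1] mov  r3, r2 -> r3=0x60
body[2] sub  r1, r0, #3 -> r1=0x33
body[3] sub  r2, r1, r4 -> r2=0x2c
epilogue: pop r4=0xa7, sp=0xef
r2 is caller-saved -> body value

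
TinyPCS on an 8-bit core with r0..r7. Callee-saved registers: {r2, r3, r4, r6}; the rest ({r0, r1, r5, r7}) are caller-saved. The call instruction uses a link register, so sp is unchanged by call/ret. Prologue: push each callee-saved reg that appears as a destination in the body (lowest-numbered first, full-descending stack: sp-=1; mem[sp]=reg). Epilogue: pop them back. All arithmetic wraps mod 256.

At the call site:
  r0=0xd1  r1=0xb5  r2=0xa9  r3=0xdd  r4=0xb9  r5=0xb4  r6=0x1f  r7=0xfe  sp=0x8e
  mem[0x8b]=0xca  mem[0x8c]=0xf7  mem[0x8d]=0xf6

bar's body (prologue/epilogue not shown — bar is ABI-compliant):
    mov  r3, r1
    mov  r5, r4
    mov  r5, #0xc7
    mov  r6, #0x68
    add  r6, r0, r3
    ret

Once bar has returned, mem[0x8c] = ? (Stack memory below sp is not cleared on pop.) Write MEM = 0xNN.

MEM = 0x1f

prologue: push r3 -> mem[0x8d]=0xdd, sp=0x8d
prologue: push r6 -> mem[0x8c]=0x1f, sp=0x8c
body[0] mov  r3, r1 -> r3=0xb5
body[1] mov  r5, r4 -> r5=0xb9
body[2] mov  r5, #0xc7 -> r5=0xc7
body[3] mov  r6, #0x68 -> r6=0x68
body[4] add  r6, r0, r3 -> r6=0x86
epilogue: pop r6=0x1f, sp=0x8d
epilogue: pop r3=0xdd, sp=0x8e
prologue pushed ['r3', 'r6'] at ['0x8d', '0x8c']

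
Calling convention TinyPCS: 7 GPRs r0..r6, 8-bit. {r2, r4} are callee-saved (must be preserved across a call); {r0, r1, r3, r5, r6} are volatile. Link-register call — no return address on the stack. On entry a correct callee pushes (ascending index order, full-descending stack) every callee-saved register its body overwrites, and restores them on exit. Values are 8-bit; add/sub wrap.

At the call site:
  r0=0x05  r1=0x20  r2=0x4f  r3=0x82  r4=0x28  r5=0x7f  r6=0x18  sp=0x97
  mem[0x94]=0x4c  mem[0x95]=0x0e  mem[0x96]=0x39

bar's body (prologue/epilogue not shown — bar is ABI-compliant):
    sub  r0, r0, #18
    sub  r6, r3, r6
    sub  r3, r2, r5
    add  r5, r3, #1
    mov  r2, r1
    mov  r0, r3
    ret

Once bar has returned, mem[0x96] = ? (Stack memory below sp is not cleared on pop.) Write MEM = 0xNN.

prologue: push r2 → mem[0x96]=0x4f, sp=0x96
body[0] sub  r0, r0, #18 → r0=0xf3
body[1] sub  r6, r3, r6 → r6=0x6a
body[2] sub  r3, r2, r5 → r3=0xd0
body[3] add  r5, r3, #1 → r5=0xd1
body[4] mov  r2, r1 → r2=0x20
body[5] mov  r0, r3 → r0=0xd0
epilogue: pop r2=0x4f, sp=0x97
prologue pushed ['r2'] at ['0x96']

MEM = 0x4f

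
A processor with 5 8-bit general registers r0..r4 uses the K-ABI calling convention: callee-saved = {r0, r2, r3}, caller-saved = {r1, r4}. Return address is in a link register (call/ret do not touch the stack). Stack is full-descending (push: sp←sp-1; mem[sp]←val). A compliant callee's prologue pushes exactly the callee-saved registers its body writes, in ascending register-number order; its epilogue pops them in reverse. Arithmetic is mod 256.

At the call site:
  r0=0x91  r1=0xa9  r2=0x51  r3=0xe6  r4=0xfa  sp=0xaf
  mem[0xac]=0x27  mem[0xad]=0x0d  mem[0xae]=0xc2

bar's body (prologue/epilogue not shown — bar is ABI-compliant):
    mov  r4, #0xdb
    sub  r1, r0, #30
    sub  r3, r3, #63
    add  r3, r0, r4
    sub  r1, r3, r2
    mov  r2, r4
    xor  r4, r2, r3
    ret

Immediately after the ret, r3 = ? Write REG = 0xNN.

prologue: push r2 → mem[0xae]=0x51, sp=0xae
prologue: push r3 → mem[0xad]=0xe6, sp=0xad
body[0] mov  r4, #0xdb → r4=0xdb
body[1] sub  r1, r0, #30 → r1=0x73
body[2] sub  r3, r3, #63 → r3=0xa7
body[3] add  r3, r0, r4 → r3=0x6c
body[4] sub  r1, r3, r2 → r1=0x1b
body[5] mov  r2, r4 → r2=0xdb
body[6] xor  r4, r2, r3 → r4=0xb7
epilogue: pop r3=0xe6, sp=0xae
epilogue: pop r2=0x51, sp=0xaf
r3 is callee-saved → restored

REG = 0xe6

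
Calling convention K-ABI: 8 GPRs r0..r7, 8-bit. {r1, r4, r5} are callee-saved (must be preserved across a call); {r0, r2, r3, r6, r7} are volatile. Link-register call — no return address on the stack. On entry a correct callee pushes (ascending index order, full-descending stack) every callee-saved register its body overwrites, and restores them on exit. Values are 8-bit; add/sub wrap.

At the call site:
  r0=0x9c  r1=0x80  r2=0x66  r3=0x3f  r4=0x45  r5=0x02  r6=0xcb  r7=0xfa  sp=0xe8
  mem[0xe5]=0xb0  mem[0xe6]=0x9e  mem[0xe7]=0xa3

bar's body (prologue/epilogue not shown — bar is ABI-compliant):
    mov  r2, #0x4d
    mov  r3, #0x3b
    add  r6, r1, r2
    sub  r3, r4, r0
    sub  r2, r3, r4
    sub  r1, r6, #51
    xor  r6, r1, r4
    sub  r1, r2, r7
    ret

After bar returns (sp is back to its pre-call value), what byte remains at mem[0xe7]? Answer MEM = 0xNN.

prologue: push r1 -> mem[0xe7]=0x80, sp=0xe7
body[0] mov  r2, #0x4d -> r2=0x4d
body[1] mov  r3, #0x3b -> r3=0x3b
body[2] add  r6, r1, r2 -> r6=0xcd
body[3] sub  r3, r4, r0 -> r3=0xa9
body[4] sub  r2, r3, r4 -> r2=0x64
body[5] sub  r1, r6, #51 -> r1=0x9a
body[6] xor  r6, r1, r4 -> r6=0xdf
body[7] sub  r1, r2, r7 -> r1=0x6a
epilogue: pop r1=0x80, sp=0xe8
prologue pushed ['r1'] at ['0xe7']

MEM = 0x80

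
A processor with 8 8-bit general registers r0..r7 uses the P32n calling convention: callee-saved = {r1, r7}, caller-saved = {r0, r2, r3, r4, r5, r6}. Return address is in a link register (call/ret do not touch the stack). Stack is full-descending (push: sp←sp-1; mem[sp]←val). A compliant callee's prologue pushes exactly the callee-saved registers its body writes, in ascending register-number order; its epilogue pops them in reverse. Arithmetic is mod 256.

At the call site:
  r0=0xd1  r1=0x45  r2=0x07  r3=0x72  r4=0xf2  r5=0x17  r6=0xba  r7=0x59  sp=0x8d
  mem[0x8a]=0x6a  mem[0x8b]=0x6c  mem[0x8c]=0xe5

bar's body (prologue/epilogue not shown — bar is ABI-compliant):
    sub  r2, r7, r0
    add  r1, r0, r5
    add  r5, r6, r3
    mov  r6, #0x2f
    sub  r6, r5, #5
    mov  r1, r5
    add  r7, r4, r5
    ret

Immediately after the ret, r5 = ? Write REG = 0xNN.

prologue: push r1 -> mem[0x8c]=0x45, sp=0x8c
prologue: push r7 -> mem[0x8b]=0x59, sp=0x8b
body[0] sub  r2, r7, r0 -> r2=0x88
body[1] add  r1, r0, r5 -> r1=0xe8
body[2] add  r5, r6, r3 -> r5=0x2c
body[3] mov  r6, #0x2f -> r6=0x2f
body[4] sub  r6, r5, #5 -> r6=0x27
body[5] mov  r1, r5 -> r1=0x2c
body[6] add  r7, r4, r5 -> r7=0x1e
epilogue: pop r7=0x59, sp=0x8c
epilogue: pop r1=0x45, sp=0x8d
r5 is caller-saved -> body value

REG = 0x2c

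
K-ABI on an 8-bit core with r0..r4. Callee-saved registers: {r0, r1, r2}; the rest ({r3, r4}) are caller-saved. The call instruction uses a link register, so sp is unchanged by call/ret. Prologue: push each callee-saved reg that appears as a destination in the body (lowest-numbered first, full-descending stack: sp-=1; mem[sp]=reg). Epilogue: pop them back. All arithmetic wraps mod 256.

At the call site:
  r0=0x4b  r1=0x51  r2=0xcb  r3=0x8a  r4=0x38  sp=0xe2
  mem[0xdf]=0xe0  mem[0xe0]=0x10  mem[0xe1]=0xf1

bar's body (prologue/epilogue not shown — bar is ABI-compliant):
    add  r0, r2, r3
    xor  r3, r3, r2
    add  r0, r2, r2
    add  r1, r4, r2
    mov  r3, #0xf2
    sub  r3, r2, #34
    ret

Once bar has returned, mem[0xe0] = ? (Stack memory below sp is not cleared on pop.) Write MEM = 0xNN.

prologue: push r0 → mem[0xe1]=0x4b, sp=0xe1
prologue: push r1 → mem[0xe0]=0x51, sp=0xe0
body[0] add  r0, r2, r3 → r0=0x55
body[1] xor  r3, r3, r2 → r3=0x41
body[2] add  r0, r2, r2 → r0=0x96
body[3] add  r1, r4, r2 → r1=0x03
body[4] mov  r3, #0xf2 → r3=0xf2
body[5] sub  r3, r2, #34 → r3=0xa9
epilogue: pop r1=0x51, sp=0xe1
epilogue: pop r0=0x4b, sp=0xe2
prologue pushed ['r0', 'r1'] at ['0xe1', '0xe0']

MEM = 0x51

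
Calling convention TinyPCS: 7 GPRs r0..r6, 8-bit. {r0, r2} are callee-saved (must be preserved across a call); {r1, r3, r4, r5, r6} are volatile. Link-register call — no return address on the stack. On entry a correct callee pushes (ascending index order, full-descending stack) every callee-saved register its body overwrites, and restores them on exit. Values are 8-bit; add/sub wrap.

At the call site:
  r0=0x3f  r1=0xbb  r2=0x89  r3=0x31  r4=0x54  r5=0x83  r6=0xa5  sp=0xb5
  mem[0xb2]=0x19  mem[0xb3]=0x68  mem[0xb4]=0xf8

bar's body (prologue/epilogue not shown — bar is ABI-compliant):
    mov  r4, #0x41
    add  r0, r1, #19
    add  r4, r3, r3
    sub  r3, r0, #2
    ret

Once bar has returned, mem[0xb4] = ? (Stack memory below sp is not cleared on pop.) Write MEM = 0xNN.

MEM = 0x3f

prologue: push r0 -> mem[0xb4]=0x3f, sp=0xb4
body[0] mov  r4, #0x41 -> r4=0x41
body[1] add  r0, r1, #19 -> r0=0xce
body[2] add  r4, r3, r3 -> r4=0x62
body[3] sub  r3, r0, #2 -> r3=0xcc
epilogue: pop r0=0x3f, sp=0xb5
prologue pushed ['r0'] at ['0xb4']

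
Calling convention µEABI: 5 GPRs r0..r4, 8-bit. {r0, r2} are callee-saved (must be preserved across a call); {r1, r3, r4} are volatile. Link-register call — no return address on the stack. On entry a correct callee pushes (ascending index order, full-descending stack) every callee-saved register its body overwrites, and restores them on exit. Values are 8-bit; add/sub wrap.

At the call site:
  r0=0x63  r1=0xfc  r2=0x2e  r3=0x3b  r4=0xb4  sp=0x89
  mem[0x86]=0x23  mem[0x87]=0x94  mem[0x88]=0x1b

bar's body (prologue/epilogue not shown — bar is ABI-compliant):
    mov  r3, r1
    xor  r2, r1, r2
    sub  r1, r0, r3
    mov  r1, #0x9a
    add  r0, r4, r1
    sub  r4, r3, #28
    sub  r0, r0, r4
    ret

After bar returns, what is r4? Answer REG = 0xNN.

REG = 0xe0

prologue: push r0 → mem[0x88]=0x63, sp=0x88
prologue: push r2 → mem[0x87]=0x2e, sp=0x87
body[0] mov  r3, r1 → r3=0xfc
body[1] xor  r2, r1, r2 → r2=0xd2
body[2] sub  r1, r0, r3 → r1=0x67
body[3] mov  r1, #0x9a → r1=0x9a
body[4] add  r0, r4, r1 → r0=0x4e
body[5] sub  r4, r3, #28 → r4=0xe0
body[6] sub  r0, r0, r4 → r0=0x6e
epilogue: pop r2=0x2e, sp=0x88
epilogue: pop r0=0x63, sp=0x89
r4 is caller-saved → body value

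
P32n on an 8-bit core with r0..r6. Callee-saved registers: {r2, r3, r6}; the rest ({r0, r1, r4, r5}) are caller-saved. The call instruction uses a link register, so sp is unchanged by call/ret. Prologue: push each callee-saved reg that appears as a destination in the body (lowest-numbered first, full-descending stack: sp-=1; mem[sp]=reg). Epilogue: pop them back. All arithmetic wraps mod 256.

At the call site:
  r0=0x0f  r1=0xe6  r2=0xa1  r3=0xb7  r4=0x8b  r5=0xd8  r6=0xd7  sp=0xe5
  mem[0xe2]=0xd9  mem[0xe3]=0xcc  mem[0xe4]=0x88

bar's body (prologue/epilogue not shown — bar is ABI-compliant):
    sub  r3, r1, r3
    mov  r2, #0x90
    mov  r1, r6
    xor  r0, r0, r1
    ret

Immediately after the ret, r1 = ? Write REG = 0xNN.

REG = 0xd7

prologue: push r2 → mem[0xe4]=0xa1, sp=0xe4
prologue: push r3 → mem[0xe3]=0xb7, sp=0xe3
body[0] sub  r3, r1, r3 → r3=0x2f
body[1] mov  r2, #0x90 → r2=0x90
body[2] mov  r1, r6 → r1=0xd7
body[3] xor  r0, r0, r1 → r0=0xd8
epilogue: pop r3=0xb7, sp=0xe4
epilogue: pop r2=0xa1, sp=0xe5
r1 is caller-saved → body value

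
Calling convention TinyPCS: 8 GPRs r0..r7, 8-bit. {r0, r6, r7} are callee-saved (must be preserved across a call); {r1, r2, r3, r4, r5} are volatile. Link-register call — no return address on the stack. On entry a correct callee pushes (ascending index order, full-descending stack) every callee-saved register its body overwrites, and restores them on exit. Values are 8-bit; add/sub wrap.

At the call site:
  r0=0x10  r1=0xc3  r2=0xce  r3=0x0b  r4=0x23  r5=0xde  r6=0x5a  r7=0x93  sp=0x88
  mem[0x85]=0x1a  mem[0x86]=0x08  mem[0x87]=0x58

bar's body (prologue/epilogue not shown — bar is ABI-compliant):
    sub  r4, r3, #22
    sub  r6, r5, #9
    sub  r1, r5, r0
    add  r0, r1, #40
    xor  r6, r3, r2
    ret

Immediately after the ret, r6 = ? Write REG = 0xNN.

REG = 0x5a

prologue: push r0 -> mem[0x87]=0x10, sp=0x87
prologue: push r6 -> mem[0x86]=0x5a, sp=0x86
body[0] sub  r4, r3, #22 -> r4=0xf5
body[1] sub  r6, r5, #9 -> r6=0xd5
body[2] sub  r1, r5, r0 -> r1=0xce
body[3] add  r0, r1, #40 -> r0=0xf6
body[4] xor  r6, r3, r2 -> r6=0xc5
epilogue: pop r6=0x5a, sp=0x87
epilogue: pop r0=0x10, sp=0x88
r6 is callee-saved -> restored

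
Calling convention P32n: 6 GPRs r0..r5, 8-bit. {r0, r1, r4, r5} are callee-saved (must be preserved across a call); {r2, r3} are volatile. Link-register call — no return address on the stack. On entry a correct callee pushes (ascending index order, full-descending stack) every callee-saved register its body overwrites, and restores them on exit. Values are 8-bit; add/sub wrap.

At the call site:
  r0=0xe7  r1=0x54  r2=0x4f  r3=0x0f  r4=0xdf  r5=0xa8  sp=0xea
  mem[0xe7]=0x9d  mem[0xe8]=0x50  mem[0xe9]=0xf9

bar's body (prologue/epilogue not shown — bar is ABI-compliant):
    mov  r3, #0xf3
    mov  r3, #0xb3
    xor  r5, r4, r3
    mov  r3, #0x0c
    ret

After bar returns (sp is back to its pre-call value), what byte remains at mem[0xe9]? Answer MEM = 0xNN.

prologue: push r5 -> mem[0xe9]=0xa8, sp=0xe9
body[0] mov  r3, #0xf3 -> r3=0xf3
body[1] mov  r3, #0xb3 -> r3=0xb3
body[2] xor  r5, r4, r3 -> r5=0x6c
body[3] mov  r3, #0x0c -> r3=0x0c
epilogue: pop r5=0xa8, sp=0xea
prologue pushed ['r5'] at ['0xe9']

MEM = 0xa8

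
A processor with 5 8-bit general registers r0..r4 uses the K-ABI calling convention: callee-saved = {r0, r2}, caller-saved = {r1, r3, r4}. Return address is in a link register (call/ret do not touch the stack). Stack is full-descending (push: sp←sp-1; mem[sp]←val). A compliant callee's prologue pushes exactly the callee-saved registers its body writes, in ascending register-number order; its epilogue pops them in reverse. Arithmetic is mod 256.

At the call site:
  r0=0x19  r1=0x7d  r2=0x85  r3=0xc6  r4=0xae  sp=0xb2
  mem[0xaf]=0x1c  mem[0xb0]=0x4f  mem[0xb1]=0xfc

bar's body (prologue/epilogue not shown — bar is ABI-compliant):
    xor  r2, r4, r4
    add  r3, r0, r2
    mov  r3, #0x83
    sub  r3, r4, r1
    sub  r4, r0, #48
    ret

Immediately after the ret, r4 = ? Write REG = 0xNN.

REG = 0xe9

prologue: push r2 -> mem[0xb1]=0x85, sp=0xb1
body[0] xor  r2, r4, r4 -> r2=0x00
body[1] add  r3, r0, r2 -> r3=0x19
body[2] mov  r3, #0x83 -> r3=0x83
body[3] sub  r3, r4, r1 -> r3=0x31
body[4] sub  r4, r0, #48 -> r4=0xe9
epilogue: pop r2=0x85, sp=0xb2
r4 is caller-saved -> body value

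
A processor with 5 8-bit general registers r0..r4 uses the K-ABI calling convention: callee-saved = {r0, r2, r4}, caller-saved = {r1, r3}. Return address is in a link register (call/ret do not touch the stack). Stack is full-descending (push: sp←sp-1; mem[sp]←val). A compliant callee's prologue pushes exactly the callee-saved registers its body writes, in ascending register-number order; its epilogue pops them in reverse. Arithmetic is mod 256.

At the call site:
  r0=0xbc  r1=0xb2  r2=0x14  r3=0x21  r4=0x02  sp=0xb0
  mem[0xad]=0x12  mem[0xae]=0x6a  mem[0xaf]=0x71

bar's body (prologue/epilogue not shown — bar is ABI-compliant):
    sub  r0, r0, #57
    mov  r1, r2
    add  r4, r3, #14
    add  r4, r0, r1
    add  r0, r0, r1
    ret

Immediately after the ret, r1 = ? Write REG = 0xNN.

prologue: push r0 -> mem[0xaf]=0xbc, sp=0xaf
prologue: push r4 -> mem[0xae]=0x02, sp=0xae
body[0] sub  r0, r0, #57 -> r0=0x83
body[1] mov  r1, r2 -> r1=0x14
body[2] add  r4, r3, #14 -> r4=0x2f
body[3] add  r4, r0, r1 -> r4=0x97
body[4] add  r0, r0, r1 -> r0=0x97
epilogue: pop r4=0x02, sp=0xaf
epilogue: pop r0=0xbc, sp=0xb0
r1 is caller-saved -> body value

REG = 0x14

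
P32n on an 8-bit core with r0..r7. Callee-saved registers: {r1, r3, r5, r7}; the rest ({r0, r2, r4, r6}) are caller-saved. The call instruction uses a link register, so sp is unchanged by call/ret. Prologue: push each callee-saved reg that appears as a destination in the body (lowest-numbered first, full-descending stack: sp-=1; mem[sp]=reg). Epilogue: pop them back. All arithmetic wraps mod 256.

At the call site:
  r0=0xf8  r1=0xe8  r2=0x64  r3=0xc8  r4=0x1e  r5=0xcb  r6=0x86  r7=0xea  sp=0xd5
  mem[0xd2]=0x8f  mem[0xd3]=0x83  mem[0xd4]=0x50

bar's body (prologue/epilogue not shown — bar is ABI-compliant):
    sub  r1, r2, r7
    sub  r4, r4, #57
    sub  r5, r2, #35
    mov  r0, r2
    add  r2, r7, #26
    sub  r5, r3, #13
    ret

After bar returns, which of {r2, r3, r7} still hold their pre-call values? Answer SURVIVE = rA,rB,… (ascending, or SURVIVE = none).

prologue: push r1 → mem[0xd4]=0xe8, sp=0xd4
prologue: push r5 → mem[0xd3]=0xcb, sp=0xd3
body[0] sub  r1, r2, r7 → r1=0x7a
body[1] sub  r4, r4, #57 → r4=0xe5
body[2] sub  r5, r2, #35 → r5=0x41
body[3] mov  r0, r2 → r0=0x64
body[4] add  r2, r7, #26 → r2=0x04
body[5] sub  r5, r3, #13 → r5=0xbb
epilogue: pop r5=0xcb, sp=0xd4
epilogue: pop r1=0xe8, sp=0xd5
r2: caller-saved, written=True
r3: callee-saved, written=False
r7: callee-saved, written=False

SURVIVE = r3,r7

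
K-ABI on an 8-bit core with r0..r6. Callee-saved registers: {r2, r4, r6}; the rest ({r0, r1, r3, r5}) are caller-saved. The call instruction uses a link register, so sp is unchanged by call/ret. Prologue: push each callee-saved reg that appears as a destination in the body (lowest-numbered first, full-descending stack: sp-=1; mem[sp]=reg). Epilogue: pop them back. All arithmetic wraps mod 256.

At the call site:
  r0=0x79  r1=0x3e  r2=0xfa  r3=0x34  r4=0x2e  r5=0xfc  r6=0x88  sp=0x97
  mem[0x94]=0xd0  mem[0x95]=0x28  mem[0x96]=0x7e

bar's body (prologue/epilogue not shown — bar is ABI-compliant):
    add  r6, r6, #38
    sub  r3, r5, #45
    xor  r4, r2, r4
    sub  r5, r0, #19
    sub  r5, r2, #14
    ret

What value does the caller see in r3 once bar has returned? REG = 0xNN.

REG = 0xcf

prologue: push r4 → mem[0x96]=0x2e, sp=0x96
prologue: push r6 → mem[0x95]=0x88, sp=0x95
body[0] add  r6, r6, #38 → r6=0xae
body[1] sub  r3, r5, #45 → r3=0xcf
body[2] xor  r4, r2, r4 → r4=0xd4
body[3] sub  r5, r0, #19 → r5=0x66
body[4] sub  r5, r2, #14 → r5=0xec
epilogue: pop r6=0x88, sp=0x96
epilogue: pop r4=0x2e, sp=0x97
r3 is caller-saved → body value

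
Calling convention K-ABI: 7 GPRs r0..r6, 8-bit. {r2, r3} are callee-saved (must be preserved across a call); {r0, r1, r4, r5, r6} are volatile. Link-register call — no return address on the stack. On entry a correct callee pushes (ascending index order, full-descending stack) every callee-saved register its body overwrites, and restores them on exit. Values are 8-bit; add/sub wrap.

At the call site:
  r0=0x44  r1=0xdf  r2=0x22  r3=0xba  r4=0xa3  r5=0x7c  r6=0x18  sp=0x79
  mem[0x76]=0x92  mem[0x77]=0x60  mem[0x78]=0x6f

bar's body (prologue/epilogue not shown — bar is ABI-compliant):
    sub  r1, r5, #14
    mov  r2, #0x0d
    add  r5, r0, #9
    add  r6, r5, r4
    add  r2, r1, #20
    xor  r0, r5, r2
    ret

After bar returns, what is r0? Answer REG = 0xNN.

prologue: push r2 -> mem[0x78]=0x22, sp=0x78
body[0] sub  r1, r5, #14 -> r1=0x6e
body[1] mov  r2, #0x0d -> r2=0x0d
body[2] add  r5, r0, #9 -> r5=0x4d
body[3] add  r6, r5, r4 -> r6=0xf0
body[4] add  r2, r1, #20 -> r2=0x82
body[5] xor  r0, r5, r2 -> r0=0xcf
epilogue: pop r2=0x22, sp=0x79
r0 is caller-saved -> body value

REG = 0xcf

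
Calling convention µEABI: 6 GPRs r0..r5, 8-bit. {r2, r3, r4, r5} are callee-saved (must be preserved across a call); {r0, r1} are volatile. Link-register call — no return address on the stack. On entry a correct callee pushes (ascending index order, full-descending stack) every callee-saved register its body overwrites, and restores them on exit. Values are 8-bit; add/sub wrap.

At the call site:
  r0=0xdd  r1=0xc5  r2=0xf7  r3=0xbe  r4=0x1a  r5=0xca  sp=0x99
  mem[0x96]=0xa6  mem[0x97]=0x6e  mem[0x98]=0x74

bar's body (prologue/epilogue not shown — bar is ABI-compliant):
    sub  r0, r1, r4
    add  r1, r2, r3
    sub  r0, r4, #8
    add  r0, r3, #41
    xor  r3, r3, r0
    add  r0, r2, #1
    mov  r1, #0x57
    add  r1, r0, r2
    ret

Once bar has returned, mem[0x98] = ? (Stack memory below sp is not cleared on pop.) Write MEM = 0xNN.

MEM = 0xbe

prologue: push r3 → mem[0x98]=0xbe, sp=0x98
body[0] sub  r0, r1, r4 → r0=0xab
body[1] add  r1, r2, r3 → r1=0xb5
body[2] sub  r0, r4, #8 → r0=0x12
body[3] add  r0, r3, #41 → r0=0xe7
body[4] xor  r3, r3, r0 → r3=0x59
body[5] add  r0, r2, #1 → r0=0xf8
body[6] mov  r1, #0x57 → r1=0x57
body[7] add  r1, r0, r2 → r1=0xef
epilogue: pop r3=0xbe, sp=0x99
prologue pushed ['r3'] at ['0x98']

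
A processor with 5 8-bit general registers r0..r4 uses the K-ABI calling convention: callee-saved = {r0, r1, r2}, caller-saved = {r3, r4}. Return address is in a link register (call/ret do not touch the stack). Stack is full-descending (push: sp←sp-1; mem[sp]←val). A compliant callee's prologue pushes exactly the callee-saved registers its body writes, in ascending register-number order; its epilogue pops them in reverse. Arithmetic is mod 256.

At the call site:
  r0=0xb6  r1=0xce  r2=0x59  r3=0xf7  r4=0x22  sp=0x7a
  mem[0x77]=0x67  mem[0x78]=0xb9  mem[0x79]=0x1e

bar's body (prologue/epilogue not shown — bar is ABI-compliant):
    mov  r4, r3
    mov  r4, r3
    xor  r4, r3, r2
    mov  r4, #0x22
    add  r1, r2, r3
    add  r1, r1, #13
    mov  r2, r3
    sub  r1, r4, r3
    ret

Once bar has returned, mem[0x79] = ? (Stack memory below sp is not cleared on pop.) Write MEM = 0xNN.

prologue: push r1 → mem[0x79]=0xce, sp=0x79
prologue: push r2 → mem[0x78]=0x59, sp=0x78
body[0] mov  r4, r3 → r4=0xf7
body[1] mov  r4, r3 → r4=0xf7
body[2] xor  r4, r3, r2 → r4=0xae
body[3] mov  r4, #0x22 → r4=0x22
body[4] add  r1, r2, r3 → r1=0x50
body[5] add  r1, r1, #13 → r1=0x5d
body[6] mov  r2, r3 → r2=0xf7
body[7] sub  r1, r4, r3 → r1=0x2b
epilogue: pop r2=0x59, sp=0x79
epilogue: pop r1=0xce, sp=0x7a
prologue pushed ['r1', 'r2'] at ['0x79', '0x78']

MEM = 0xce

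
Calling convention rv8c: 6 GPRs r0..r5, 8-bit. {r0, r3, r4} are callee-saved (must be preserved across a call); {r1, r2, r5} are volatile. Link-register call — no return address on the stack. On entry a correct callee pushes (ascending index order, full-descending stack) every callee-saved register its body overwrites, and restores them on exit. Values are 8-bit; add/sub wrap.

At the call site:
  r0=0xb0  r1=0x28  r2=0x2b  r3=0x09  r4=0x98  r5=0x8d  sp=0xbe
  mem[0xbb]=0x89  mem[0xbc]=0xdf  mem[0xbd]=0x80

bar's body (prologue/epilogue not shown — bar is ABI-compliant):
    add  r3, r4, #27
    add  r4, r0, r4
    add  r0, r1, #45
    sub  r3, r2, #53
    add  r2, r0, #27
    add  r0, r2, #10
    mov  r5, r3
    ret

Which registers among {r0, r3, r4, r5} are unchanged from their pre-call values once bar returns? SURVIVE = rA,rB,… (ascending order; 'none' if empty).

SURVIVE = r0,r3,r4

prologue: push r0 → mem[0xbd]=0xb0, sp=0xbd
prologue: push r3 → mem[0xbc]=0x09, sp=0xbc
prologue: push r4 → mem[0xbb]=0x98, sp=0xbb
body[0] add  r3, r4, #27 → r3=0xb3
body[1] add  r4, r0, r4 → r4=0x48
body[2] add  r0, r1, #45 → r0=0x55
body[3] sub  r3, r2, #53 → r3=0xf6
body[4] add  r2, r0, #27 → r2=0x70
body[5] add  r0, r2, #10 → r0=0x7a
body[6] mov  r5, r3 → r5=0xf6
epilogue: pop r4=0x98, sp=0xbc
epilogue: pop r3=0x09, sp=0xbd
epilogue: pop r0=0xb0, sp=0xbe
r0: callee-saved, written=True
r3: callee-saved, written=True
r4: callee-saved, written=True
r5: caller-saved, written=True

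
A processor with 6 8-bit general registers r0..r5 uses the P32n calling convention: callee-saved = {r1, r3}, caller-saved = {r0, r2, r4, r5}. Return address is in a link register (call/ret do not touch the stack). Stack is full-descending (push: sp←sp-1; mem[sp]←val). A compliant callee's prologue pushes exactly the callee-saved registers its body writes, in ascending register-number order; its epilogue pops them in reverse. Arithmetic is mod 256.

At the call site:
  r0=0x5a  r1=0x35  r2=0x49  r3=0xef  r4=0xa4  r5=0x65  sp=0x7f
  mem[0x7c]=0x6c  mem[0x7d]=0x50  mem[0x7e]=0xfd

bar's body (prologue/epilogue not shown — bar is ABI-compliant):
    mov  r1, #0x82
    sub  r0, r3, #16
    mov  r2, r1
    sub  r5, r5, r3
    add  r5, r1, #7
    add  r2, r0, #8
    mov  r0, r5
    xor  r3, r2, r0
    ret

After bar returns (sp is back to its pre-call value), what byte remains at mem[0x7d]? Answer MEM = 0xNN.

MEM = 0xef

prologue: push r1 → mem[0x7e]=0x35, sp=0x7e
prologue: push r3 → mem[0x7d]=0xef, sp=0x7d
body[0] mov  r1, #0x82 → r1=0x82
body[1] sub  r0, r3, #16 → r0=0xdf
body[2] mov  r2, r1 → r2=0x82
body[3] sub  r5, r5, r3 → r5=0x76
body[4] add  r5, r1, #7 → r5=0x89
body[5] add  r2, r0, #8 → r2=0xe7
body[6] mov  r0, r5 → r0=0x89
body[7] xor  r3, r2, r0 → r3=0x6e
epilogue: pop r3=0xef, sp=0x7e
epilogue: pop r1=0x35, sp=0x7f
prologue pushed ['r1', 'r3'] at ['0x7e', '0x7d']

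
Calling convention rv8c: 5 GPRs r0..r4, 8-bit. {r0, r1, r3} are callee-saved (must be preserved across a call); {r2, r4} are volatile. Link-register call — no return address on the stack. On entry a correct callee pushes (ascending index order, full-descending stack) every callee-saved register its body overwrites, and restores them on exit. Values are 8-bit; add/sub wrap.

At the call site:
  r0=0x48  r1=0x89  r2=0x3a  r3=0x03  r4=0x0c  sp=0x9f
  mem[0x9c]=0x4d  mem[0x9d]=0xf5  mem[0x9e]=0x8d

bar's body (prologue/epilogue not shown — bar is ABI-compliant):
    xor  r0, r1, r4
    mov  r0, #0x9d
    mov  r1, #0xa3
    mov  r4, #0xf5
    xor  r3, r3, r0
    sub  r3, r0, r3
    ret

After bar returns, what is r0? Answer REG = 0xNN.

prologue: push r0 -> mem[0x9e]=0x48, sp=0x9e
prologue: push r1 -> mem[0x9d]=0x89, sp=0x9d
prologue: push r3 -> mem[0x9c]=0x03, sp=0x9c
body[0] xor  r0, r1, r4 -> r0=0x85
body[1] mov  r0, #0x9d -> r0=0x9d
body[2] mov  r1, #0xa3 -> r1=0xa3
body[3] mov  r4, #0xf5 -> r4=0xf5
body[4] xor  r3, r3, r0 -> r3=0x9e
body[5] sub  r3, r0, r3 -> r3=0xff
epilogue: pop r3=0x03, sp=0x9d
epilogue: pop r1=0x89, sp=0x9e
epilogue: pop r0=0x48, sp=0x9f
r0 is callee-saved -> restored

REG = 0x48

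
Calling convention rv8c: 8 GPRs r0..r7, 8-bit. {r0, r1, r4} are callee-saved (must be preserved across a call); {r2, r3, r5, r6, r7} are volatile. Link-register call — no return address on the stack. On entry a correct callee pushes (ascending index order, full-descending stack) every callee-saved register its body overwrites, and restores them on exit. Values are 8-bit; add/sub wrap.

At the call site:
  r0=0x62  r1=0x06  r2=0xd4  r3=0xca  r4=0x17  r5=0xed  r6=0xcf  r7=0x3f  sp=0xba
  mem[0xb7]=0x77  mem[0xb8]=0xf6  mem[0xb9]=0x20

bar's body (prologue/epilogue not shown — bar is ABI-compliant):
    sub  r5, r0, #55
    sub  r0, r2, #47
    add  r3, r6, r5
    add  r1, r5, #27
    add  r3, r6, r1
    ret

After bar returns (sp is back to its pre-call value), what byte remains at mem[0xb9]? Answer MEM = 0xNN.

prologue: push r0 → mem[0xb9]=0x62, sp=0xb9
prologue: push r1 → mem[0xb8]=0x06, sp=0xb8
body[0] sub  r5, r0, #55 → r5=0x2b
body[1] sub  r0, r2, #47 → r0=0xa5
body[2] add  r3, r6, r5 → r3=0xfa
body[3] add  r1, r5, #27 → r1=0x46
body[4] add  r3, r6, r1 → r3=0x15
epilogue: pop r1=0x06, sp=0xb9
epilogue: pop r0=0x62, sp=0xba
prologue pushed ['r0', 'r1'] at ['0xb9', '0xb8']

MEM = 0x62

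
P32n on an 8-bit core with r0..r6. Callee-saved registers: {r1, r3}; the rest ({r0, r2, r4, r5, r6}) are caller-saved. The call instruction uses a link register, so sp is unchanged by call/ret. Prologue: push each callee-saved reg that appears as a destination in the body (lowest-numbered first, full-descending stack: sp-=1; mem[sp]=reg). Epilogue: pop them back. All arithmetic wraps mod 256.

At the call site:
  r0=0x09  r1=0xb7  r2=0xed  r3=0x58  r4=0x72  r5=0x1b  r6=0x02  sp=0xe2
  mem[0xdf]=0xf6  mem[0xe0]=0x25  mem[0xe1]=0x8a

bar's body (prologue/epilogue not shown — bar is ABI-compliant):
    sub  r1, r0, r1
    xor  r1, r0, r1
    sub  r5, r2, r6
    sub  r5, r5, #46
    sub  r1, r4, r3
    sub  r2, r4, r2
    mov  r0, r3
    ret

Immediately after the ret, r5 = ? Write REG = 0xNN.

prologue: push r1 -> mem[0xe1]=0xb7, sp=0xe1
body[0] sub  r1, r0, r1 -> r1=0x52
body[1] xor  r1, r0, r1 -> r1=0x5b
body[2] sub  r5, r2, r6 -> r5=0xeb
body[3] sub  r5, r5, #46 -> r5=0xbd
body[4] sub  r1, r4, r3 -> r1=0x1a
body[5] sub  r2, r4, r2 -> r2=0x85
body[6] mov  r0, r3 -> r0=0x58
epilogue: pop r1=0xb7, sp=0xe2
r5 is caller-saved -> body value

REG = 0xbd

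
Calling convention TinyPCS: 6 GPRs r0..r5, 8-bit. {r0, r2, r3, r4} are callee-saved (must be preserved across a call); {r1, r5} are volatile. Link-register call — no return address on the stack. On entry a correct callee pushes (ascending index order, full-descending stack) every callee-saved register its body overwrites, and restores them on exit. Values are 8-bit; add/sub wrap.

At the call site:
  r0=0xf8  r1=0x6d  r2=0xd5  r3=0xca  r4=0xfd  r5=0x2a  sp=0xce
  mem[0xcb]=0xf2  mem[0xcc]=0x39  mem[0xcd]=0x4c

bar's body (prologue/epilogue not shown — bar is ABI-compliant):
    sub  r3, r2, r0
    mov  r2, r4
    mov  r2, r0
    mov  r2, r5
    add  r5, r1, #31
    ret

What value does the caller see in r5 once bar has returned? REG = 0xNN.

prologue: push r2 → mem[0xcd]=0xd5, sp=0xcd
prologue: push r3 → mem[0xcc]=0xca, sp=0xcc
body[0] sub  r3, r2, r0 → r3=0xdd
body[1] mov  r2, r4 → r2=0xfd
body[2] mov  r2, r0 → r2=0xf8
body[3] mov  r2, r5 → r2=0x2a
body[4] add  r5, r1, #31 → r5=0x8c
epilogue: pop r3=0xca, sp=0xcd
epilogue: pop r2=0xd5, sp=0xce
r5 is caller-saved → body value

REG = 0x8c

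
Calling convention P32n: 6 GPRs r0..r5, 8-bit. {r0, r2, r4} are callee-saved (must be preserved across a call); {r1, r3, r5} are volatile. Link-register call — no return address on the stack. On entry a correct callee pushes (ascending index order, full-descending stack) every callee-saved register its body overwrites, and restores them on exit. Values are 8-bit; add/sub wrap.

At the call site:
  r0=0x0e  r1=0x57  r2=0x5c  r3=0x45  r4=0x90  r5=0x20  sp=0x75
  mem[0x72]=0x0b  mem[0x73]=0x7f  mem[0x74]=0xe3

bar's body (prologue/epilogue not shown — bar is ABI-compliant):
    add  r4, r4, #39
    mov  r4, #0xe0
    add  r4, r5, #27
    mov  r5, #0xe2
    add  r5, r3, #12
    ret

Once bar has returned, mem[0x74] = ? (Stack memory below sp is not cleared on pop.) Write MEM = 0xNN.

MEM = 0x90

prologue: push r4 → mem[0x74]=0x90, sp=0x74
body[0] add  r4, r4, #39 → r4=0xb7
body[1] mov  r4, #0xe0 → r4=0xe0
body[2] add  r4, r5, #27 → r4=0x3b
body[3] mov  r5, #0xe2 → r5=0xe2
body[4] add  r5, r3, #12 → r5=0x51
epilogue: pop r4=0x90, sp=0x75
prologue pushed ['r4'] at ['0x74']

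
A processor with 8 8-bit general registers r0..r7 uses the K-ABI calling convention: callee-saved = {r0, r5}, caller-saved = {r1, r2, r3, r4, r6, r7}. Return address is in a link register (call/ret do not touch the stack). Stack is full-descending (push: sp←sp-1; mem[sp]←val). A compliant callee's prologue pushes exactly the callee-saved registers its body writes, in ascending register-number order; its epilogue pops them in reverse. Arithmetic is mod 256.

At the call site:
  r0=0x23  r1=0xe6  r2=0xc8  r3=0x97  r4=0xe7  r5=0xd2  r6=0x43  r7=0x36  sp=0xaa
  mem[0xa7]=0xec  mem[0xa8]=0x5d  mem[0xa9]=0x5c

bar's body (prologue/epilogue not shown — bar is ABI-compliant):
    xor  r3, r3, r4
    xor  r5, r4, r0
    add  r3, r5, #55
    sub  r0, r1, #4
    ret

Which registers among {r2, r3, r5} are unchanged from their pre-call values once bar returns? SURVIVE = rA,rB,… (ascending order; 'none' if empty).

SURVIVE = r2,r5

prologue: push r0 → mem[0xa9]=0x23, sp=0xa9
prologue: push r5 → mem[0xa8]=0xd2, sp=0xa8
body[0] xor  r3, r3, r4 → r3=0x70
body[1] xor  r5, r4, r0 → r5=0xc4
body[2] add  r3, r5, #55 → r3=0xfb
body[3] sub  r0, r1, #4 → r0=0xe2
epilogue: pop r5=0xd2, sp=0xa9
epilogue: pop r0=0x23, sp=0xaa
r2: caller-saved, written=False
r3: caller-saved, written=True
r5: callee-saved, written=True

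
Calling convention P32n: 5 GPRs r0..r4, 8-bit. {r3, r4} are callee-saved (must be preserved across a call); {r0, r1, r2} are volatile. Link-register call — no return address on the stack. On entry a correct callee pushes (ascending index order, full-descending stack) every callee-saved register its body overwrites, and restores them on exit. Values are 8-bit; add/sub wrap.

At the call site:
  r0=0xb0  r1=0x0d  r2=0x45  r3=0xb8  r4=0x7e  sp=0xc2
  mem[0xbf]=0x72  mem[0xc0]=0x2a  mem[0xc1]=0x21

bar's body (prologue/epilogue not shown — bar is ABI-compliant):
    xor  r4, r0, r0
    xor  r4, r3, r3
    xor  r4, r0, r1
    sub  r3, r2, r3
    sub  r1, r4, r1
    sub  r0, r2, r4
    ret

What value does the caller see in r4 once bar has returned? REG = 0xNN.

REG = 0x7e

prologue: push r3 → mem[0xc1]=0xb8, sp=0xc1
prologue: push r4 → mem[0xc0]=0x7e, sp=0xc0
body[0] xor  r4, r0, r0 → r4=0x00
body[1] xor  r4, r3, r3 → r4=0x00
body[2] xor  r4, r0, r1 → r4=0xbd
body[3] sub  r3, r2, r3 → r3=0x8d
body[4] sub  r1, r4, r1 → r1=0xb0
body[5] sub  r0, r2, r4 → r0=0x88
epilogue: pop r4=0x7e, sp=0xc1
epilogue: pop r3=0xb8, sp=0xc2
r4 is callee-saved → restored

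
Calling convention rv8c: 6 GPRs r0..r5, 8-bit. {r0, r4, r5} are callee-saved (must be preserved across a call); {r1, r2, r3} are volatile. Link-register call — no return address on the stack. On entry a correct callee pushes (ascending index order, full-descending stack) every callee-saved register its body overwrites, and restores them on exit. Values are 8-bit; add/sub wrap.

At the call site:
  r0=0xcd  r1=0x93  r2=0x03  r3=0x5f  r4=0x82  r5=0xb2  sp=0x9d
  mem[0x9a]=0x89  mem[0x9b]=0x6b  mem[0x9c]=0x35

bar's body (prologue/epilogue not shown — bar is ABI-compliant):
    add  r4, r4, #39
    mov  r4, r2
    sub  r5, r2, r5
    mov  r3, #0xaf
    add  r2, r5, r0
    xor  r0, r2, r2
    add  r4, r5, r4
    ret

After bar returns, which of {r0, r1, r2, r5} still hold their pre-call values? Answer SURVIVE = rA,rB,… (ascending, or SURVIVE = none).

prologue: push r0 -> mem[0x9c]=0xcd, sp=0x9c
prologue: push r4 -> mem[0x9b]=0x82, sp=0x9b
prologue: push r5 -> mem[0x9a]=0xb2, sp=0x9a
body[0] add  r4, r4, #39 -> r4=0xa9
body[1] mov  r4, r2 -> r4=0x03
body[2] sub  r5, r2, r5 -> r5=0x51
body[3] mov  r3, #0xaf -> r3=0xaf
body[4] add  r2, r5, r0 -> r2=0x1e
body[5] xor  r0, r2, r2 -> r0=0x00
body[6] add  r4, r5, r4 -> r4=0x54
epilogue: pop r5=0xb2, sp=0x9b
epilogue: pop r4=0x82, sp=0x9c
epilogue: pop r0=0xcd, sp=0x9d
r0: callee-saved, written=True
r1: caller-saved, written=False
r2: caller-saved, written=True
r5: callee-saved, written=True

SURVIVE = r0,r1,r5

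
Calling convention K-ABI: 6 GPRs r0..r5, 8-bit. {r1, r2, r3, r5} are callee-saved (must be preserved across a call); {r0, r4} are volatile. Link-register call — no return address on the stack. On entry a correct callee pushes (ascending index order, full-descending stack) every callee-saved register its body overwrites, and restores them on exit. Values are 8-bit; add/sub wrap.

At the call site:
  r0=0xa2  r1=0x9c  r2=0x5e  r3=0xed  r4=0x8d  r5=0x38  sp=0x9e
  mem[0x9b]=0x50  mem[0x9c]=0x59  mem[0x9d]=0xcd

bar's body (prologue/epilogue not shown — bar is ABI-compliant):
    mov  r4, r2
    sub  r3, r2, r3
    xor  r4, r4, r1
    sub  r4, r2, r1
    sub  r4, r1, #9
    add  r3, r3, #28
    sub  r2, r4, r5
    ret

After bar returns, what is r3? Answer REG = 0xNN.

prologue: push r2 -> mem[0x9d]=0x5e, sp=0x9d
prologue: push r3 -> mem[0x9c]=0xed, sp=0x9c
body[0] mov  r4, r2 -> r4=0x5e
body[1] sub  r3, r2, r3 -> r3=0x71
body[2] xor  r4, r4, r1 -> r4=0xc2
body[3] sub  r4, r2, r1 -> r4=0xc2
body[4] sub  r4, r1, #9 -> r4=0x93
body[5] add  r3, r3, #28 -> r3=0x8d
body[6] sub  r2, r4, r5 -> r2=0x5b
epilogue: pop r3=0xed, sp=0x9d
epilogue: pop r2=0x5e, sp=0x9e
r3 is callee-saved -> restored

REG = 0xed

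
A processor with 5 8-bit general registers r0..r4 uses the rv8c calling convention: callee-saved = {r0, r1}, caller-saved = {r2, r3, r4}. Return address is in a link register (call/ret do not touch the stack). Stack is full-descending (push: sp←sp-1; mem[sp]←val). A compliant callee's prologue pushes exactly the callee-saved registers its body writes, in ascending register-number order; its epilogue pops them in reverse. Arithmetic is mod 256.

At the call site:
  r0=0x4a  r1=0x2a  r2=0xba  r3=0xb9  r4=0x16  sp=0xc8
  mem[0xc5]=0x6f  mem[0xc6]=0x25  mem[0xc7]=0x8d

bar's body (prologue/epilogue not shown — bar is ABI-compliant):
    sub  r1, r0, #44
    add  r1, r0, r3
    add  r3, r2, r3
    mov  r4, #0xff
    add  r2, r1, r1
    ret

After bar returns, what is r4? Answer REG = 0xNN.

prologue: push r1 → mem[0xc7]=0x2a, sp=0xc7
body[0] sub  r1, r0, #44 → r1=0x1e
body[1] add  r1, r0, r3 → r1=0x03
body[2] add  r3, r2, r3 → r3=0x73
body[3] mov  r4, #0xff → r4=0xff
body[4] add  r2, r1, r1 → r2=0x06
epilogue: pop r1=0x2a, sp=0xc8
r4 is caller-saved → body value

REG = 0xff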